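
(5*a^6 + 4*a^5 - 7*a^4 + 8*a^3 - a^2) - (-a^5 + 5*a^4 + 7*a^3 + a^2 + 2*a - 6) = 5*a^6 + 5*a^5 - 12*a^4 + a^3 - 2*a^2 - 2*a + 6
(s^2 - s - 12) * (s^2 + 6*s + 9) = s^4 + 5*s^3 - 9*s^2 - 81*s - 108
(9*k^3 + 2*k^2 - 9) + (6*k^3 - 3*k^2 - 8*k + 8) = 15*k^3 - k^2 - 8*k - 1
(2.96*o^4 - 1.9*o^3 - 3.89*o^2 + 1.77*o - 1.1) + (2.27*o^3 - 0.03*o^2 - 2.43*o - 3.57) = 2.96*o^4 + 0.37*o^3 - 3.92*o^2 - 0.66*o - 4.67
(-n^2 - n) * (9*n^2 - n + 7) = -9*n^4 - 8*n^3 - 6*n^2 - 7*n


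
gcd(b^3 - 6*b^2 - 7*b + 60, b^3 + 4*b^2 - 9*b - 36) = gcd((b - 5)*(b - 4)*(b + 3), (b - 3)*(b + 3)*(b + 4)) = b + 3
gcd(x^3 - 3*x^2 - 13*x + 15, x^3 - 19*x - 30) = x^2 - 2*x - 15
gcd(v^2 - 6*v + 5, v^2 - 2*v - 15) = v - 5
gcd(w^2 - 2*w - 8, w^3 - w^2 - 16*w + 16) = w - 4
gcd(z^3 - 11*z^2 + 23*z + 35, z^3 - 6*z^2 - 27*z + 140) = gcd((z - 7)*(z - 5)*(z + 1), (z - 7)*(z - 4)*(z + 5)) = z - 7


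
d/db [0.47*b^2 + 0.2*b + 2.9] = 0.94*b + 0.2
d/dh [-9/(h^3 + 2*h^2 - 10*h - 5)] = 9*(3*h^2 + 4*h - 10)/(h^3 + 2*h^2 - 10*h - 5)^2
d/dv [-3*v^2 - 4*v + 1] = -6*v - 4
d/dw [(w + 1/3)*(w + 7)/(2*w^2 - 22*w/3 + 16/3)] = (-99*w^2 + 6*w + 253)/(2*(9*w^4 - 66*w^3 + 169*w^2 - 176*w + 64))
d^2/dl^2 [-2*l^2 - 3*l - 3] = -4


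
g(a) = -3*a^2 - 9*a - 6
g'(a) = -6*a - 9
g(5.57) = -149.20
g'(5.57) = -42.42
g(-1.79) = 0.50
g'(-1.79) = 1.74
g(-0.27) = -3.79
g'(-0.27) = -7.38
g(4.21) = -97.06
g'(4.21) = -34.26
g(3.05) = -61.36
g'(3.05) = -27.30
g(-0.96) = -0.12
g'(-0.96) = -3.24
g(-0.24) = -4.01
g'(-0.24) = -7.56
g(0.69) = -13.64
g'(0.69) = -13.14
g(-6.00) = -60.00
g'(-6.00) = 27.00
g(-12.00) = -330.00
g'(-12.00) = 63.00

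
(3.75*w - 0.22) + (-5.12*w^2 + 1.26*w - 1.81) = -5.12*w^2 + 5.01*w - 2.03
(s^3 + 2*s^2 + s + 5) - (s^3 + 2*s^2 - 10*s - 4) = 11*s + 9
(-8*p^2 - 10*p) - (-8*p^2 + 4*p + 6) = -14*p - 6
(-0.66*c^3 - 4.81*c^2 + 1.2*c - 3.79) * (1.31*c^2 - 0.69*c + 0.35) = -0.8646*c^5 - 5.8457*c^4 + 4.6599*c^3 - 7.4764*c^2 + 3.0351*c - 1.3265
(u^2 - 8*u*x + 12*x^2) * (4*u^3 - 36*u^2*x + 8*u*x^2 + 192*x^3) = 4*u^5 - 68*u^4*x + 344*u^3*x^2 - 304*u^2*x^3 - 1440*u*x^4 + 2304*x^5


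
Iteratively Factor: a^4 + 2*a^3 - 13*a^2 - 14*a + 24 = (a - 1)*(a^3 + 3*a^2 - 10*a - 24) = (a - 1)*(a + 4)*(a^2 - a - 6) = (a - 1)*(a + 2)*(a + 4)*(a - 3)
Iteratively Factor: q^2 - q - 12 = (q + 3)*(q - 4)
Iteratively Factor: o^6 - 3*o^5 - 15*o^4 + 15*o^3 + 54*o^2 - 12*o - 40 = (o - 2)*(o^5 - o^4 - 17*o^3 - 19*o^2 + 16*o + 20) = (o - 2)*(o + 2)*(o^4 - 3*o^3 - 11*o^2 + 3*o + 10) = (o - 2)*(o - 1)*(o + 2)*(o^3 - 2*o^2 - 13*o - 10) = (o - 2)*(o - 1)*(o + 1)*(o + 2)*(o^2 - 3*o - 10) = (o - 5)*(o - 2)*(o - 1)*(o + 1)*(o + 2)*(o + 2)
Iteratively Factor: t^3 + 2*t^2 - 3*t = (t + 3)*(t^2 - t) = (t - 1)*(t + 3)*(t)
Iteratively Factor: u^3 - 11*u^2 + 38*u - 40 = (u - 5)*(u^2 - 6*u + 8) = (u - 5)*(u - 4)*(u - 2)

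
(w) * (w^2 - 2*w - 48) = w^3 - 2*w^2 - 48*w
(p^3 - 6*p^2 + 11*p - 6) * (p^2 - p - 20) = p^5 - 7*p^4 - 3*p^3 + 103*p^2 - 214*p + 120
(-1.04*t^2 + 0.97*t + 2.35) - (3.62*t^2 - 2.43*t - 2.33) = -4.66*t^2 + 3.4*t + 4.68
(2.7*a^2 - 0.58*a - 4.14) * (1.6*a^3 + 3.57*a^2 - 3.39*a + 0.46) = 4.32*a^5 + 8.711*a^4 - 17.8476*a^3 - 11.5716*a^2 + 13.7678*a - 1.9044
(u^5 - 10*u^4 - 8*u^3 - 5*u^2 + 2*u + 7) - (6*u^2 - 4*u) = u^5 - 10*u^4 - 8*u^3 - 11*u^2 + 6*u + 7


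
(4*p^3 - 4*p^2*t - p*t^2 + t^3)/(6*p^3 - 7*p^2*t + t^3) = (2*p + t)/(3*p + t)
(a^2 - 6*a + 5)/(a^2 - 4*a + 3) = (a - 5)/(a - 3)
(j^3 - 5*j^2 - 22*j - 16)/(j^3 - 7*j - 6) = (j - 8)/(j - 3)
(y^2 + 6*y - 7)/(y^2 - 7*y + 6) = (y + 7)/(y - 6)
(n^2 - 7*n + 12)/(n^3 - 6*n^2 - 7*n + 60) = (n - 3)/(n^2 - 2*n - 15)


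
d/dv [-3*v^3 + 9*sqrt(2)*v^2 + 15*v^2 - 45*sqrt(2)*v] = -9*v^2 + 18*sqrt(2)*v + 30*v - 45*sqrt(2)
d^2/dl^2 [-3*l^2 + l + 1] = -6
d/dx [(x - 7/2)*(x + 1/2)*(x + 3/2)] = 3*x^2 - 3*x - 25/4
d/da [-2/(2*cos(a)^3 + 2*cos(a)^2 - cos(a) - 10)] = 8*(-6*cos(a)^2 - 4*cos(a) + 1)*sin(a)/(-4*sin(a)^2 + cos(a) + cos(3*a) - 16)^2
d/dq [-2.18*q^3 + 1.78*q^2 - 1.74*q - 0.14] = -6.54*q^2 + 3.56*q - 1.74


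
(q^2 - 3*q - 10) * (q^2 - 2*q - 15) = q^4 - 5*q^3 - 19*q^2 + 65*q + 150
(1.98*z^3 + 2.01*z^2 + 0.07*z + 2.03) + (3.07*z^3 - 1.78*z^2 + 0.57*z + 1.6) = 5.05*z^3 + 0.23*z^2 + 0.64*z + 3.63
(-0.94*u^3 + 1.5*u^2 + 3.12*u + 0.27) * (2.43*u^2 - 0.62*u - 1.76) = -2.2842*u^5 + 4.2278*u^4 + 8.306*u^3 - 3.9183*u^2 - 5.6586*u - 0.4752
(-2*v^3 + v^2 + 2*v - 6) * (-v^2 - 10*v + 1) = 2*v^5 + 19*v^4 - 14*v^3 - 13*v^2 + 62*v - 6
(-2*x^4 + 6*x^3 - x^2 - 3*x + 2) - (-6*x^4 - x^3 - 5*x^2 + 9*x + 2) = 4*x^4 + 7*x^3 + 4*x^2 - 12*x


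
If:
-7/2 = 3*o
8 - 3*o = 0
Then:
No Solution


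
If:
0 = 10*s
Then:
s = 0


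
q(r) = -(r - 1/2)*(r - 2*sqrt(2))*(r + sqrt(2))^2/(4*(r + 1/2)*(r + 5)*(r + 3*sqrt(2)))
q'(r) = (r - 1/2)*(r - 2*sqrt(2))*(r + sqrt(2))^2/(4*(r + 1/2)*(r + 5)*(r + 3*sqrt(2))^2) - (r - 1/2)*(r - 2*sqrt(2))*(2*r + 2*sqrt(2))/(4*(r + 1/2)*(r + 5)*(r + 3*sqrt(2))) - (r - 1/2)*(r + sqrt(2))^2/(4*(r + 1/2)*(r + 5)*(r + 3*sqrt(2))) + (r - 1/2)*(r - 2*sqrt(2))*(r + sqrt(2))^2/(4*(r + 1/2)*(r + 5)^2*(r + 3*sqrt(2))) + (r - 1/2)*(r - 2*sqrt(2))*(r + sqrt(2))^2/(4*(r + 1/2)^2*(r + 5)*(r + 3*sqrt(2))) - (r - 2*sqrt(2))*(r + sqrt(2))^2/(4*(r + 1/2)*(r + 5)*(r + 3*sqrt(2)))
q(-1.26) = 0.01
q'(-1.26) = 0.06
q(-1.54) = 0.00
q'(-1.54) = -0.06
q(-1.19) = 0.01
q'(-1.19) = 0.10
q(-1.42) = 0.00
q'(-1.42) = 0.00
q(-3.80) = 23.14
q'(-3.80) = -92.81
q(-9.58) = 9.39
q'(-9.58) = 0.86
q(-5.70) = 45.77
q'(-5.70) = 71.49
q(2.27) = 0.03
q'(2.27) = -0.03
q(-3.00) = 2.06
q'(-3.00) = -5.41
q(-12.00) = 8.32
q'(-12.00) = 0.19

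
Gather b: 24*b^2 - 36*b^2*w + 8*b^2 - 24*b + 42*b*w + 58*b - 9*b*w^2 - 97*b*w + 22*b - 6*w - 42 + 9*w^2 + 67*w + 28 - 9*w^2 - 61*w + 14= b^2*(32 - 36*w) + b*(-9*w^2 - 55*w + 56)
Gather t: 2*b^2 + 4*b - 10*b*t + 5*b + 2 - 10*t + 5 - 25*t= 2*b^2 + 9*b + t*(-10*b - 35) + 7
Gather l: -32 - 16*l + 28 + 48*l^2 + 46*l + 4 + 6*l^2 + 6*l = 54*l^2 + 36*l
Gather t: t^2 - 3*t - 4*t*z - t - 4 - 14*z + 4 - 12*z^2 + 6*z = t^2 + t*(-4*z - 4) - 12*z^2 - 8*z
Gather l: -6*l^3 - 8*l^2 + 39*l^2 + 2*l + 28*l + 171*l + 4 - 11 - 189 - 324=-6*l^3 + 31*l^2 + 201*l - 520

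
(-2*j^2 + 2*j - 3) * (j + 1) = -2*j^3 - j - 3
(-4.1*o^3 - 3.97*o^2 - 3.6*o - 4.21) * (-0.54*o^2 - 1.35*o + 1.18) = 2.214*o^5 + 7.6788*o^4 + 2.4655*o^3 + 2.4488*o^2 + 1.4355*o - 4.9678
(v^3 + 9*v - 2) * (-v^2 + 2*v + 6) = -v^5 + 2*v^4 - 3*v^3 + 20*v^2 + 50*v - 12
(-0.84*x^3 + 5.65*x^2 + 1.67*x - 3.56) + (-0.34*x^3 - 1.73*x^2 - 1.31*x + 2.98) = -1.18*x^3 + 3.92*x^2 + 0.36*x - 0.58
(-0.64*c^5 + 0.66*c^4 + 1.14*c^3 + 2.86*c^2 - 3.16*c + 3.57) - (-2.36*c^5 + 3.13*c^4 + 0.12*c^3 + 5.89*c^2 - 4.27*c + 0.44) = 1.72*c^5 - 2.47*c^4 + 1.02*c^3 - 3.03*c^2 + 1.11*c + 3.13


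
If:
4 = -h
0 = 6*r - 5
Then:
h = -4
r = 5/6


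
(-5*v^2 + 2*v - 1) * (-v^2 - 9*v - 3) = 5*v^4 + 43*v^3 - 2*v^2 + 3*v + 3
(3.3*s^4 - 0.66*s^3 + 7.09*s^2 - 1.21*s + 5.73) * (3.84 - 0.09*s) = -0.297*s^5 + 12.7314*s^4 - 3.1725*s^3 + 27.3345*s^2 - 5.1621*s + 22.0032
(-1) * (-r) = r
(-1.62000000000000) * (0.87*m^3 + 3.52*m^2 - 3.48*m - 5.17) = -1.4094*m^3 - 5.7024*m^2 + 5.6376*m + 8.3754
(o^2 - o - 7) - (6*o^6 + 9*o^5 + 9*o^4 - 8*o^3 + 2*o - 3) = -6*o^6 - 9*o^5 - 9*o^4 + 8*o^3 + o^2 - 3*o - 4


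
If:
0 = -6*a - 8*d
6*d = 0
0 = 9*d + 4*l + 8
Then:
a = 0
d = 0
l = -2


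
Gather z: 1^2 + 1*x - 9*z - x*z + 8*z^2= x + 8*z^2 + z*(-x - 9) + 1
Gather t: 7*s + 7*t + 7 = 7*s + 7*t + 7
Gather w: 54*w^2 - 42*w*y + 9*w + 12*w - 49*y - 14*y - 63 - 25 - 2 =54*w^2 + w*(21 - 42*y) - 63*y - 90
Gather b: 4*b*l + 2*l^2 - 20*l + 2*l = 4*b*l + 2*l^2 - 18*l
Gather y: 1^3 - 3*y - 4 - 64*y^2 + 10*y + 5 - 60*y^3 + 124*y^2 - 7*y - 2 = -60*y^3 + 60*y^2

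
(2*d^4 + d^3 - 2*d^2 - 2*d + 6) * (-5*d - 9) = -10*d^5 - 23*d^4 + d^3 + 28*d^2 - 12*d - 54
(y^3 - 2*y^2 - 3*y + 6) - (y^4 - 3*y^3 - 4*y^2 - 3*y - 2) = -y^4 + 4*y^3 + 2*y^2 + 8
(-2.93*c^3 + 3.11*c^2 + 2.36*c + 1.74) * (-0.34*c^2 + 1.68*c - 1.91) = 0.9962*c^5 - 5.9798*c^4 + 10.0187*c^3 - 2.5669*c^2 - 1.5844*c - 3.3234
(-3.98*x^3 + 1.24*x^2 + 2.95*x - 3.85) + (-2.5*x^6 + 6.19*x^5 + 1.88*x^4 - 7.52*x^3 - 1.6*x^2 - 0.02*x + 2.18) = -2.5*x^6 + 6.19*x^5 + 1.88*x^4 - 11.5*x^3 - 0.36*x^2 + 2.93*x - 1.67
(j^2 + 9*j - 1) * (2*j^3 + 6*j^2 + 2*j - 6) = 2*j^5 + 24*j^4 + 54*j^3 + 6*j^2 - 56*j + 6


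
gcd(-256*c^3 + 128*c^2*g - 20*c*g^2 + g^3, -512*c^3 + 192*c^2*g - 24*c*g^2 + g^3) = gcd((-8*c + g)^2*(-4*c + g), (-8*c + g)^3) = 64*c^2 - 16*c*g + g^2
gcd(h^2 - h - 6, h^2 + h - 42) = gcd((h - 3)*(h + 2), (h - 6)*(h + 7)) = 1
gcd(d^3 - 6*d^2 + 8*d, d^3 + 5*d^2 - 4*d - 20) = d - 2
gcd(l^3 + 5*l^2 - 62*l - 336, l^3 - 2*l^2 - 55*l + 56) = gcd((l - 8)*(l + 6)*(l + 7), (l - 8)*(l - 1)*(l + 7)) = l^2 - l - 56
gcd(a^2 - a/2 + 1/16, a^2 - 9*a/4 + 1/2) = a - 1/4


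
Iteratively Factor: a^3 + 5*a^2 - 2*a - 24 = (a + 4)*(a^2 + a - 6) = (a + 3)*(a + 4)*(a - 2)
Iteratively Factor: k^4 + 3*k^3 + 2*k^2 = (k + 1)*(k^3 + 2*k^2) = k*(k + 1)*(k^2 + 2*k) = k*(k + 1)*(k + 2)*(k)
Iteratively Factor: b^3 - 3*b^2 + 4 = (b - 2)*(b^2 - b - 2) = (b - 2)^2*(b + 1)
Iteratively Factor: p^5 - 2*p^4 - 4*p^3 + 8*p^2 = (p - 2)*(p^4 - 4*p^2) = p*(p - 2)*(p^3 - 4*p) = p*(p - 2)^2*(p^2 + 2*p) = p^2*(p - 2)^2*(p + 2)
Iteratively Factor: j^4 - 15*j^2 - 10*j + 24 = (j + 3)*(j^3 - 3*j^2 - 6*j + 8) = (j - 4)*(j + 3)*(j^2 + j - 2) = (j - 4)*(j + 2)*(j + 3)*(j - 1)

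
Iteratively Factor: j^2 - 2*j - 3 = (j + 1)*(j - 3)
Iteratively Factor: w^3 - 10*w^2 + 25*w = (w)*(w^2 - 10*w + 25) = w*(w - 5)*(w - 5)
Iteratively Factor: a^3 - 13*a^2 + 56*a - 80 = (a - 4)*(a^2 - 9*a + 20) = (a - 4)^2*(a - 5)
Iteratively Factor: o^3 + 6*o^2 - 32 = (o - 2)*(o^2 + 8*o + 16) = (o - 2)*(o + 4)*(o + 4)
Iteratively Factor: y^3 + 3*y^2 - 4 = (y - 1)*(y^2 + 4*y + 4) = (y - 1)*(y + 2)*(y + 2)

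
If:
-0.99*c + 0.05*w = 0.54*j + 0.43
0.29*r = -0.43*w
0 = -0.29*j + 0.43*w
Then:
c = -0.758272378962034*w - 0.434343434343434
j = 1.48275862068966*w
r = -1.48275862068966*w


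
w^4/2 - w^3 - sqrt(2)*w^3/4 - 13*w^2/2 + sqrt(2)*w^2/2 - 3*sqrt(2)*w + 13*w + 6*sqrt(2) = (w/2 + sqrt(2))*(w - 2)*(w - 3*sqrt(2))*(w + sqrt(2)/2)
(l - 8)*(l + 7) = l^2 - l - 56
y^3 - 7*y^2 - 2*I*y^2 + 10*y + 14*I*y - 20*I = (y - 5)*(y - 2)*(y - 2*I)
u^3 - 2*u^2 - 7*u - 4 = (u - 4)*(u + 1)^2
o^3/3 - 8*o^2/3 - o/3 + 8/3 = (o/3 + 1/3)*(o - 8)*(o - 1)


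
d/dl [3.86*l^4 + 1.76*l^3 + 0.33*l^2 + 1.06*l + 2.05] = 15.44*l^3 + 5.28*l^2 + 0.66*l + 1.06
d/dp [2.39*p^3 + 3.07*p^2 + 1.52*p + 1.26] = 7.17*p^2 + 6.14*p + 1.52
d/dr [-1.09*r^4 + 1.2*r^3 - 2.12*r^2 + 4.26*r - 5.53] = -4.36*r^3 + 3.6*r^2 - 4.24*r + 4.26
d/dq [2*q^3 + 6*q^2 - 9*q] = 6*q^2 + 12*q - 9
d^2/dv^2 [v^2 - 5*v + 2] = 2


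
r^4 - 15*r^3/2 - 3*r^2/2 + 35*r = r*(r - 7)*(r - 5/2)*(r + 2)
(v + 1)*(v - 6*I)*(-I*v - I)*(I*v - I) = v^4 + v^3 - 6*I*v^3 - v^2 - 6*I*v^2 - v + 6*I*v + 6*I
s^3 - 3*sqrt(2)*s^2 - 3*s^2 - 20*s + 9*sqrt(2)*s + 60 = (s - 3)*(s - 5*sqrt(2))*(s + 2*sqrt(2))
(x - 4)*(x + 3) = x^2 - x - 12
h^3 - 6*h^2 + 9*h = h*(h - 3)^2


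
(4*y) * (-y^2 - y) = -4*y^3 - 4*y^2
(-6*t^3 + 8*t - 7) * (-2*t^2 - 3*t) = 12*t^5 + 18*t^4 - 16*t^3 - 10*t^2 + 21*t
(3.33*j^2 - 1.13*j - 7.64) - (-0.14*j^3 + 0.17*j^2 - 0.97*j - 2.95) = 0.14*j^3 + 3.16*j^2 - 0.16*j - 4.69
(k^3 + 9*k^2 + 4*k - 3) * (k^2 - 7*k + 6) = k^5 + 2*k^4 - 53*k^3 + 23*k^2 + 45*k - 18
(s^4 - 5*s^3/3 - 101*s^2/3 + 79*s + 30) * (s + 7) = s^5 + 16*s^4/3 - 136*s^3/3 - 470*s^2/3 + 583*s + 210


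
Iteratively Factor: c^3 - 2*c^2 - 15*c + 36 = (c - 3)*(c^2 + c - 12) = (c - 3)^2*(c + 4)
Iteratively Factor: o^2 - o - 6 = (o + 2)*(o - 3)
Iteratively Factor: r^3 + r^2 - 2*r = (r)*(r^2 + r - 2) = r*(r - 1)*(r + 2)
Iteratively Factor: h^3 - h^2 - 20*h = (h)*(h^2 - h - 20) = h*(h - 5)*(h + 4)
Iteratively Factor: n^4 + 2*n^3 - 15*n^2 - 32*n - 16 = (n - 4)*(n^3 + 6*n^2 + 9*n + 4) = (n - 4)*(n + 1)*(n^2 + 5*n + 4) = (n - 4)*(n + 1)*(n + 4)*(n + 1)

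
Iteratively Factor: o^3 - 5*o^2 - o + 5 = (o + 1)*(o^2 - 6*o + 5) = (o - 1)*(o + 1)*(o - 5)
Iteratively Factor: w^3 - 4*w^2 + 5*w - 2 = (w - 2)*(w^2 - 2*w + 1) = (w - 2)*(w - 1)*(w - 1)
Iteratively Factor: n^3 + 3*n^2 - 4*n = (n + 4)*(n^2 - n) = (n - 1)*(n + 4)*(n)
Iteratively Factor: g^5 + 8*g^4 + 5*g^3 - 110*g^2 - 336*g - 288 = (g + 2)*(g^4 + 6*g^3 - 7*g^2 - 96*g - 144) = (g + 2)*(g + 3)*(g^3 + 3*g^2 - 16*g - 48) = (g - 4)*(g + 2)*(g + 3)*(g^2 + 7*g + 12) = (g - 4)*(g + 2)*(g + 3)^2*(g + 4)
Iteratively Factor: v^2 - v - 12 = (v + 3)*(v - 4)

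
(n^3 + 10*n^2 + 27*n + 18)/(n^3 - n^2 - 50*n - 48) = (n + 3)/(n - 8)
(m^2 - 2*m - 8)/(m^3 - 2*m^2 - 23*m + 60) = (m + 2)/(m^2 + 2*m - 15)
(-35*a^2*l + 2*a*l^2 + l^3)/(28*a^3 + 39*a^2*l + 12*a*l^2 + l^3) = l*(-5*a + l)/(4*a^2 + 5*a*l + l^2)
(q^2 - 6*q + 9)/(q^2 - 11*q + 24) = (q - 3)/(q - 8)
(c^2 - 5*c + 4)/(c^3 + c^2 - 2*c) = (c - 4)/(c*(c + 2))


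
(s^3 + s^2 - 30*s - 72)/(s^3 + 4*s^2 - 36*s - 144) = (s + 3)/(s + 6)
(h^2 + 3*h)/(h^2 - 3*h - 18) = h/(h - 6)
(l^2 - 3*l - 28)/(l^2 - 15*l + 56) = (l + 4)/(l - 8)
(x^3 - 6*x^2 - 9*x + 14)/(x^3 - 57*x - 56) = (-x^3 + 6*x^2 + 9*x - 14)/(-x^3 + 57*x + 56)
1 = 1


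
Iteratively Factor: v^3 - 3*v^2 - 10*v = (v - 5)*(v^2 + 2*v) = v*(v - 5)*(v + 2)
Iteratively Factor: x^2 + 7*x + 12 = (x + 4)*(x + 3)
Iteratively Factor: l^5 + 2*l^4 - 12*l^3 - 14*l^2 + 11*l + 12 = (l - 1)*(l^4 + 3*l^3 - 9*l^2 - 23*l - 12) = (l - 1)*(l + 4)*(l^3 - l^2 - 5*l - 3) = (l - 3)*(l - 1)*(l + 4)*(l^2 + 2*l + 1) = (l - 3)*(l - 1)*(l + 1)*(l + 4)*(l + 1)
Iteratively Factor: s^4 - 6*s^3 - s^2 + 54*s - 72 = (s + 3)*(s^3 - 9*s^2 + 26*s - 24) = (s - 4)*(s + 3)*(s^2 - 5*s + 6) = (s - 4)*(s - 2)*(s + 3)*(s - 3)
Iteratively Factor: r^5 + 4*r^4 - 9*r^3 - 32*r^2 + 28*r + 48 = (r - 2)*(r^4 + 6*r^3 + 3*r^2 - 26*r - 24) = (r - 2)*(r + 4)*(r^3 + 2*r^2 - 5*r - 6) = (r - 2)*(r + 1)*(r + 4)*(r^2 + r - 6) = (r - 2)^2*(r + 1)*(r + 4)*(r + 3)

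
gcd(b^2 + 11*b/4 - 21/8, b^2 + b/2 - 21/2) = b + 7/2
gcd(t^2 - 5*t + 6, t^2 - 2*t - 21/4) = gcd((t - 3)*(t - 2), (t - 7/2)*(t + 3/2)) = 1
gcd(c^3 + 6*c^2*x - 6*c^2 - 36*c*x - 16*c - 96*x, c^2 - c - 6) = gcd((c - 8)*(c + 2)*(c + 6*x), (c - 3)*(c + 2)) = c + 2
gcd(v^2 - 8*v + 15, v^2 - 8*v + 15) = v^2 - 8*v + 15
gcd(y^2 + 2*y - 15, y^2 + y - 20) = y + 5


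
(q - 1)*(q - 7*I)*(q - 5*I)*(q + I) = q^4 - q^3 - 11*I*q^3 - 23*q^2 + 11*I*q^2 + 23*q - 35*I*q + 35*I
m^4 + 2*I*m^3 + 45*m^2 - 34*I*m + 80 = (m - 5*I)*(m - 2*I)*(m + I)*(m + 8*I)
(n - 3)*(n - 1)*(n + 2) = n^3 - 2*n^2 - 5*n + 6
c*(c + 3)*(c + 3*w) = c^3 + 3*c^2*w + 3*c^2 + 9*c*w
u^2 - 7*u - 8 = (u - 8)*(u + 1)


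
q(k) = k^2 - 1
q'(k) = 2*k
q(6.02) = 35.24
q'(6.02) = 12.04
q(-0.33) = -0.89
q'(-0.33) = -0.66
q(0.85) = -0.28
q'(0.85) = 1.70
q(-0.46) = -0.79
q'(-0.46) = -0.92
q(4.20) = 16.64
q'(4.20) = 8.40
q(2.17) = 3.71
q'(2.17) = 4.34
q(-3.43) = 10.76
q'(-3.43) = -6.86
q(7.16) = 50.27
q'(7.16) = 14.32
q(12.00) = 143.00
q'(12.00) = 24.00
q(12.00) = 143.00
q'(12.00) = 24.00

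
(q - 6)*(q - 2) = q^2 - 8*q + 12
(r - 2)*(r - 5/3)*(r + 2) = r^3 - 5*r^2/3 - 4*r + 20/3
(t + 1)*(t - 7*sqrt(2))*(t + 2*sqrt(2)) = t^3 - 5*sqrt(2)*t^2 + t^2 - 28*t - 5*sqrt(2)*t - 28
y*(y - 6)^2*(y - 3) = y^4 - 15*y^3 + 72*y^2 - 108*y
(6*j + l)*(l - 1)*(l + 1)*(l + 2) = 6*j*l^3 + 12*j*l^2 - 6*j*l - 12*j + l^4 + 2*l^3 - l^2 - 2*l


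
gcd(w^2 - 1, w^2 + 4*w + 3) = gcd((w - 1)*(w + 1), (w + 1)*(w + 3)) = w + 1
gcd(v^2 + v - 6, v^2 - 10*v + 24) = 1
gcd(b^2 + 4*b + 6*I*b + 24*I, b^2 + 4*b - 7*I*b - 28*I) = b + 4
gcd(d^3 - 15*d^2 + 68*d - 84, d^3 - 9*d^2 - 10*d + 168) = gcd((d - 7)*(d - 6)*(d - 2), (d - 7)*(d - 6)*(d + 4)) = d^2 - 13*d + 42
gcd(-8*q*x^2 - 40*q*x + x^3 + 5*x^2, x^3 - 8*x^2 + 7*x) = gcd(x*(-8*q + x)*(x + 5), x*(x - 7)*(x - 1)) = x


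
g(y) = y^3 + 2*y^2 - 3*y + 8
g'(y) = 3*y^2 + 4*y - 3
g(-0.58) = 10.22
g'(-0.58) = -4.31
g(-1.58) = 13.79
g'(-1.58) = -1.83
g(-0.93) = 11.72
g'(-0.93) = -4.13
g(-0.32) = 9.13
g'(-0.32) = -3.97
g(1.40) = 10.46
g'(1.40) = 8.48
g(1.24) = 9.26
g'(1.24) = 6.57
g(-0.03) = 8.09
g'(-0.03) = -3.12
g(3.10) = 47.71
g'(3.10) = 38.23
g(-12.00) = -1396.00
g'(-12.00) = 381.00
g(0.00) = 8.00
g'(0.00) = -3.00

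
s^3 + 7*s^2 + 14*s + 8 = (s + 1)*(s + 2)*(s + 4)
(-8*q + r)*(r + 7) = -8*q*r - 56*q + r^2 + 7*r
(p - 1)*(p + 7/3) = p^2 + 4*p/3 - 7/3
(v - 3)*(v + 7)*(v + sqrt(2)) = v^3 + sqrt(2)*v^2 + 4*v^2 - 21*v + 4*sqrt(2)*v - 21*sqrt(2)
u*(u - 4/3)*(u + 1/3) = u^3 - u^2 - 4*u/9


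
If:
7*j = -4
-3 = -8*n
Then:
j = -4/7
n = 3/8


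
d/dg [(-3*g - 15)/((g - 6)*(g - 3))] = 3*(g^2 + 10*g - 63)/(g^4 - 18*g^3 + 117*g^2 - 324*g + 324)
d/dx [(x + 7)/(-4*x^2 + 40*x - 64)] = (-x^2 + 10*x + 2*(x - 5)*(x + 7) - 16)/(4*(x^2 - 10*x + 16)^2)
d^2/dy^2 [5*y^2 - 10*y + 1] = 10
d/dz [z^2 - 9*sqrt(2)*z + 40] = 2*z - 9*sqrt(2)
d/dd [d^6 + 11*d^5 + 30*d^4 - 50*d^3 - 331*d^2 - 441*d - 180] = 6*d^5 + 55*d^4 + 120*d^3 - 150*d^2 - 662*d - 441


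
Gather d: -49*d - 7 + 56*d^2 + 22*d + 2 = 56*d^2 - 27*d - 5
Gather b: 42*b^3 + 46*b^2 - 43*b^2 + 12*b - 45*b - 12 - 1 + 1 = 42*b^3 + 3*b^2 - 33*b - 12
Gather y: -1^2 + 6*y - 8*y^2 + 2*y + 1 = -8*y^2 + 8*y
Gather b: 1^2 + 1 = 2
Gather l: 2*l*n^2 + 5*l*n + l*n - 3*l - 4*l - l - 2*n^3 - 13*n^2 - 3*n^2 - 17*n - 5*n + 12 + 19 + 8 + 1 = l*(2*n^2 + 6*n - 8) - 2*n^3 - 16*n^2 - 22*n + 40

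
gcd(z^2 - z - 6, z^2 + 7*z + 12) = 1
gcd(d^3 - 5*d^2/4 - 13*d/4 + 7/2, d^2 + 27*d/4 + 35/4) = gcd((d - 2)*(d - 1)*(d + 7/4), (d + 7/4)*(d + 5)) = d + 7/4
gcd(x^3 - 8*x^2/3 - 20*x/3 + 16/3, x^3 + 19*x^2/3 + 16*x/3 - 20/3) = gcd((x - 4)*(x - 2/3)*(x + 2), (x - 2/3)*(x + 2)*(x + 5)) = x^2 + 4*x/3 - 4/3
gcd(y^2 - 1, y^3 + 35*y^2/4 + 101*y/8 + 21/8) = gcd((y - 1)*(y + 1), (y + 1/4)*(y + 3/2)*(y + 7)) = 1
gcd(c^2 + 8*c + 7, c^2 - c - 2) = c + 1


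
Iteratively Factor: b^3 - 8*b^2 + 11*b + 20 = (b - 5)*(b^2 - 3*b - 4) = (b - 5)*(b - 4)*(b + 1)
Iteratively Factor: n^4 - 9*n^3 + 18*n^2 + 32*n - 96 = (n + 2)*(n^3 - 11*n^2 + 40*n - 48) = (n - 4)*(n + 2)*(n^2 - 7*n + 12) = (n - 4)*(n - 3)*(n + 2)*(n - 4)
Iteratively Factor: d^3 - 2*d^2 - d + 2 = (d + 1)*(d^2 - 3*d + 2) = (d - 1)*(d + 1)*(d - 2)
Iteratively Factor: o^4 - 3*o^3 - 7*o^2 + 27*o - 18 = (o - 2)*(o^3 - o^2 - 9*o + 9) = (o - 2)*(o + 3)*(o^2 - 4*o + 3) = (o - 3)*(o - 2)*(o + 3)*(o - 1)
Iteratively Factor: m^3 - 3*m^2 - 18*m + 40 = (m - 2)*(m^2 - m - 20) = (m - 5)*(m - 2)*(m + 4)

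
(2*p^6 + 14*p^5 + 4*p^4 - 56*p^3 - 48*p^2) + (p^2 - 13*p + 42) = 2*p^6 + 14*p^5 + 4*p^4 - 56*p^3 - 47*p^2 - 13*p + 42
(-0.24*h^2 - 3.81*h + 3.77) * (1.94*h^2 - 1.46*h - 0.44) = -0.4656*h^4 - 7.041*h^3 + 12.982*h^2 - 3.8278*h - 1.6588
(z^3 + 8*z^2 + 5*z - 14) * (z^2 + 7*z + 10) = z^5 + 15*z^4 + 71*z^3 + 101*z^2 - 48*z - 140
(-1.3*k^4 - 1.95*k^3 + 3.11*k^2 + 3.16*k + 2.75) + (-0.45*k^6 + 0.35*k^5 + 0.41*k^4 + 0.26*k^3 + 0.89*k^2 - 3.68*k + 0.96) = -0.45*k^6 + 0.35*k^5 - 0.89*k^4 - 1.69*k^3 + 4.0*k^2 - 0.52*k + 3.71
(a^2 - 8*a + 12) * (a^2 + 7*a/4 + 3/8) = a^4 - 25*a^3/4 - 13*a^2/8 + 18*a + 9/2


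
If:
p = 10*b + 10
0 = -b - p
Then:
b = -10/11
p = 10/11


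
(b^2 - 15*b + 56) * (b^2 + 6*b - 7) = b^4 - 9*b^3 - 41*b^2 + 441*b - 392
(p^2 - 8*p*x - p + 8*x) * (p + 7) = p^3 - 8*p^2*x + 6*p^2 - 48*p*x - 7*p + 56*x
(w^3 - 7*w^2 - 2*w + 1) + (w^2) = w^3 - 6*w^2 - 2*w + 1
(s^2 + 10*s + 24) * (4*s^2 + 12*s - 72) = 4*s^4 + 52*s^3 + 144*s^2 - 432*s - 1728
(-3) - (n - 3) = -n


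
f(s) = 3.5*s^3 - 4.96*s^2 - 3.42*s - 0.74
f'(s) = 10.5*s^2 - 9.92*s - 3.42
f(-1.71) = -26.90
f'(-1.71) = 44.25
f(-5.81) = -834.73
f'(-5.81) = 408.65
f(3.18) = 50.78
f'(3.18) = 71.21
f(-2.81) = -107.95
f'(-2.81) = 107.36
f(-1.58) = -21.52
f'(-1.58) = 38.47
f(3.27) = 57.42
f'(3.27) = 76.42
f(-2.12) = -49.13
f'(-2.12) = 64.80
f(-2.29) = -60.95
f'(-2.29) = 74.36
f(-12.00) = -6721.94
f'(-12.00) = 1627.62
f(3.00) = 38.86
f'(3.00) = 61.32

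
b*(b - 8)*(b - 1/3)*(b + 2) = b^4 - 19*b^3/3 - 14*b^2 + 16*b/3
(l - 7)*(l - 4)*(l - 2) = l^3 - 13*l^2 + 50*l - 56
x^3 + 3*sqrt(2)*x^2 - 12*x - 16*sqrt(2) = (x - 2*sqrt(2))*(x + sqrt(2))*(x + 4*sqrt(2))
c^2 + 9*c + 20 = (c + 4)*(c + 5)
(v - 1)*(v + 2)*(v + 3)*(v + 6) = v^4 + 10*v^3 + 25*v^2 - 36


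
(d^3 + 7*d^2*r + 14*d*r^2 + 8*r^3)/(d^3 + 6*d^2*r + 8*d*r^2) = (d + r)/d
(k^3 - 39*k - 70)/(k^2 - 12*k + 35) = (k^2 + 7*k + 10)/(k - 5)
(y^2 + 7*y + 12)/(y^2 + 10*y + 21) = (y + 4)/(y + 7)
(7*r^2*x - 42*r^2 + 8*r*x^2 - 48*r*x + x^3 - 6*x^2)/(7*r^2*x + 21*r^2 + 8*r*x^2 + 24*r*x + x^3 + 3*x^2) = (x - 6)/(x + 3)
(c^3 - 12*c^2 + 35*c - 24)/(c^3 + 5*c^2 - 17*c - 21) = (c^2 - 9*c + 8)/(c^2 + 8*c + 7)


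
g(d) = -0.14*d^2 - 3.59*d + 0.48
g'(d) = -0.28*d - 3.59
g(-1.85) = 6.64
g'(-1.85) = -3.07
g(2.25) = -8.31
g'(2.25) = -4.22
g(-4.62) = 14.08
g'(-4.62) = -2.30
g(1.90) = -6.85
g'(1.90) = -4.12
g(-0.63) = 2.69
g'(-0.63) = -3.41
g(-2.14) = 7.52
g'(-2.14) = -2.99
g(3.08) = -11.91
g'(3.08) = -4.45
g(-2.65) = 9.01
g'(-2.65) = -2.85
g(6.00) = -26.10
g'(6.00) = -5.27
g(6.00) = -26.10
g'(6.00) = -5.27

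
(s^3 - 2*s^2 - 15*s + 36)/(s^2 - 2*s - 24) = (s^2 - 6*s + 9)/(s - 6)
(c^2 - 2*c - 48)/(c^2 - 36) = (c - 8)/(c - 6)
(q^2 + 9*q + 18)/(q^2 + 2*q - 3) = (q + 6)/(q - 1)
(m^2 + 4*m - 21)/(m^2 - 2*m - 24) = (-m^2 - 4*m + 21)/(-m^2 + 2*m + 24)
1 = 1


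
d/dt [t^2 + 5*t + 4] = 2*t + 5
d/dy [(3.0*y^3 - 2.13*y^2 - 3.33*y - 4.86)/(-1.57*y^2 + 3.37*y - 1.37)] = (-4.71*y^4 + 20.22*y^3 - 24.7362*y^2 - 9.4242*y + 20.9403)/(2.4649*y^4 - 10.5818*y^3 + 15.6587*y^2 - 9.2338*y + 1.8769)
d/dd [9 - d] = -1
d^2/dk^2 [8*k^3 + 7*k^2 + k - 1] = 48*k + 14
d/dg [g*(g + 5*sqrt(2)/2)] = 2*g + 5*sqrt(2)/2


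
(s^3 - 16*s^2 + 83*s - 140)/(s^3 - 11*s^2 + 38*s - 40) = (s - 7)/(s - 2)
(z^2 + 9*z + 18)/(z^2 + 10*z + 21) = (z + 6)/(z + 7)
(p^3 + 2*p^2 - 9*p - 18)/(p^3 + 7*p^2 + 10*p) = (p^2 - 9)/(p*(p + 5))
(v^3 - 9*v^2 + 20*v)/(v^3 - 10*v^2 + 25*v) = (v - 4)/(v - 5)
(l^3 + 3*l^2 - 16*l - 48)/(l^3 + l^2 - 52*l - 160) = (l^2 - l - 12)/(l^2 - 3*l - 40)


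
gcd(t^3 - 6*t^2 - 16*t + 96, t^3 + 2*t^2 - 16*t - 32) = t^2 - 16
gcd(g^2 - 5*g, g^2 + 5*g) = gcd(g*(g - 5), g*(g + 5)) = g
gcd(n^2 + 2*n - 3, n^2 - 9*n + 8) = n - 1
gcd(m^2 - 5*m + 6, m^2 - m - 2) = m - 2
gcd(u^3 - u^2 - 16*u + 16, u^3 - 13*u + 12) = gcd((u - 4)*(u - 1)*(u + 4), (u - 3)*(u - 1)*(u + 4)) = u^2 + 3*u - 4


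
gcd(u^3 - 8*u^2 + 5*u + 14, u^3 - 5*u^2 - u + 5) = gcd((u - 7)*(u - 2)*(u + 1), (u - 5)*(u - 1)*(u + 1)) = u + 1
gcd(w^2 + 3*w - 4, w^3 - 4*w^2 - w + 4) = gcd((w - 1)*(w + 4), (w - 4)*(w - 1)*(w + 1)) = w - 1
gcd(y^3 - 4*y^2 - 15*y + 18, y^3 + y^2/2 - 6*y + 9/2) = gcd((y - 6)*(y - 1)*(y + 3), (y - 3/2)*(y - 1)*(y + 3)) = y^2 + 2*y - 3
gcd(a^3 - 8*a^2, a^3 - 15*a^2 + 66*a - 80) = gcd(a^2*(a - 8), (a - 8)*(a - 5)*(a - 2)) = a - 8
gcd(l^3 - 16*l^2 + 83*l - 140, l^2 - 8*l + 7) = l - 7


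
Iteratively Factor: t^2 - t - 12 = (t - 4)*(t + 3)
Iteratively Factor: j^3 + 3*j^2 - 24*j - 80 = (j - 5)*(j^2 + 8*j + 16) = (j - 5)*(j + 4)*(j + 4)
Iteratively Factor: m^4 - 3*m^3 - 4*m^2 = (m)*(m^3 - 3*m^2 - 4*m) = m*(m + 1)*(m^2 - 4*m) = m*(m - 4)*(m + 1)*(m)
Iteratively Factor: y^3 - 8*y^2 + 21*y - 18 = (y - 3)*(y^2 - 5*y + 6) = (y - 3)*(y - 2)*(y - 3)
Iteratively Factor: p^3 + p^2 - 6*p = (p)*(p^2 + p - 6) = p*(p + 3)*(p - 2)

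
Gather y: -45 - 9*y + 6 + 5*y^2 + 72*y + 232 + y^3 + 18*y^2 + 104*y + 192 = y^3 + 23*y^2 + 167*y + 385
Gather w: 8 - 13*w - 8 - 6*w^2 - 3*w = -6*w^2 - 16*w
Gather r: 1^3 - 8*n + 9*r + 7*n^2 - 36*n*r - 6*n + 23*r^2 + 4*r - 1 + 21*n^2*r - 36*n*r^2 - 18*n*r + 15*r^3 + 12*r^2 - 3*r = 7*n^2 - 14*n + 15*r^3 + r^2*(35 - 36*n) + r*(21*n^2 - 54*n + 10)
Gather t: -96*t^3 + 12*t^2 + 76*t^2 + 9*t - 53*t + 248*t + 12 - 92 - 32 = -96*t^3 + 88*t^2 + 204*t - 112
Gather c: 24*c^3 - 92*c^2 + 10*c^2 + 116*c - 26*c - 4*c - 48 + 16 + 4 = 24*c^3 - 82*c^2 + 86*c - 28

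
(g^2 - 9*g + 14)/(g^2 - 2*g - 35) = (g - 2)/(g + 5)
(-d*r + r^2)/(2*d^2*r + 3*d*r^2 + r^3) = (-d + r)/(2*d^2 + 3*d*r + r^2)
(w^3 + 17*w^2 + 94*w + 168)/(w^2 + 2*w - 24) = (w^2 + 11*w + 28)/(w - 4)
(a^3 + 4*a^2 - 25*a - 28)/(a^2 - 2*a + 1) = (a^3 + 4*a^2 - 25*a - 28)/(a^2 - 2*a + 1)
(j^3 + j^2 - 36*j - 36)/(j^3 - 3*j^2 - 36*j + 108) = (j + 1)/(j - 3)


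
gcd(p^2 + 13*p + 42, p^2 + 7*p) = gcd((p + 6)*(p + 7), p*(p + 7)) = p + 7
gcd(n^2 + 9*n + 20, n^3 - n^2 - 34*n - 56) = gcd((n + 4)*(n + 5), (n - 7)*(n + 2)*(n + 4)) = n + 4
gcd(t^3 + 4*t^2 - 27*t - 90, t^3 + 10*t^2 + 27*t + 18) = t^2 + 9*t + 18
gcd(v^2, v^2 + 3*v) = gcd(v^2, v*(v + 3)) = v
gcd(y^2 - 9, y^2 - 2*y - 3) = y - 3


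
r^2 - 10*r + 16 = (r - 8)*(r - 2)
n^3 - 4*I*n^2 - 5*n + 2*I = (n - 2*I)*(n - I)^2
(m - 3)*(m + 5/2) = m^2 - m/2 - 15/2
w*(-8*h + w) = -8*h*w + w^2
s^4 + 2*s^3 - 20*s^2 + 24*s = s*(s - 2)^2*(s + 6)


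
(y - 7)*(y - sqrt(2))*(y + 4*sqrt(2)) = y^3 - 7*y^2 + 3*sqrt(2)*y^2 - 21*sqrt(2)*y - 8*y + 56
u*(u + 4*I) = u^2 + 4*I*u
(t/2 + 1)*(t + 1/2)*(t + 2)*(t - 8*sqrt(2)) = t^4/2 - 4*sqrt(2)*t^3 + 9*t^3/4 - 18*sqrt(2)*t^2 + 3*t^2 - 24*sqrt(2)*t + t - 8*sqrt(2)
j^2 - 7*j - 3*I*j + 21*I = (j - 7)*(j - 3*I)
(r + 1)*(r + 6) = r^2 + 7*r + 6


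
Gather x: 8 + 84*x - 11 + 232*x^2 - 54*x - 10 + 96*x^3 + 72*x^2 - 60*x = 96*x^3 + 304*x^2 - 30*x - 13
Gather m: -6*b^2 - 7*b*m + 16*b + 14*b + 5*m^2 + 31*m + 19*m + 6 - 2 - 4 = -6*b^2 + 30*b + 5*m^2 + m*(50 - 7*b)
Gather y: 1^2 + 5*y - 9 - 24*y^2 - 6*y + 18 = -24*y^2 - y + 10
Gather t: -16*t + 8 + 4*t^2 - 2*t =4*t^2 - 18*t + 8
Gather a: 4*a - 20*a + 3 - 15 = -16*a - 12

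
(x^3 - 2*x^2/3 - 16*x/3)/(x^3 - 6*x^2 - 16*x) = (x - 8/3)/(x - 8)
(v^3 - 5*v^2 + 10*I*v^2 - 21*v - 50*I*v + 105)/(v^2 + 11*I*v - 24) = (v^2 + v*(-5 + 7*I) - 35*I)/(v + 8*I)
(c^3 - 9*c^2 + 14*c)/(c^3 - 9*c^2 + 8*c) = (c^2 - 9*c + 14)/(c^2 - 9*c + 8)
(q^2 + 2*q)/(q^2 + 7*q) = (q + 2)/(q + 7)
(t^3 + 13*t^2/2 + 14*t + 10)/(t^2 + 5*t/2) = t + 4 + 4/t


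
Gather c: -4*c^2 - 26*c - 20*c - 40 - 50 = -4*c^2 - 46*c - 90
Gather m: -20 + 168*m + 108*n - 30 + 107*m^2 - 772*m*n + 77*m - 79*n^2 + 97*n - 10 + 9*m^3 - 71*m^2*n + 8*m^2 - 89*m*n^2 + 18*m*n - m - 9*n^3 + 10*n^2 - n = 9*m^3 + m^2*(115 - 71*n) + m*(-89*n^2 - 754*n + 244) - 9*n^3 - 69*n^2 + 204*n - 60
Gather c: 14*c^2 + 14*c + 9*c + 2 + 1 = 14*c^2 + 23*c + 3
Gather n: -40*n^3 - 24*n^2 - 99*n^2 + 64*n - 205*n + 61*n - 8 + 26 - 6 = -40*n^3 - 123*n^2 - 80*n + 12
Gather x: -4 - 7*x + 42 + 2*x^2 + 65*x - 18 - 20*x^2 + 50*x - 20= -18*x^2 + 108*x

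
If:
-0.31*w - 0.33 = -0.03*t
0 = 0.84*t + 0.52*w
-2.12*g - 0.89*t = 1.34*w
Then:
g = 0.37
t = 0.62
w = -1.00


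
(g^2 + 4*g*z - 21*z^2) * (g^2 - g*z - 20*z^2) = g^4 + 3*g^3*z - 45*g^2*z^2 - 59*g*z^3 + 420*z^4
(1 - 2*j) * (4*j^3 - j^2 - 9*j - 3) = -8*j^4 + 6*j^3 + 17*j^2 - 3*j - 3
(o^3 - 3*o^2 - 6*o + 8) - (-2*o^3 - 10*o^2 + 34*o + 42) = 3*o^3 + 7*o^2 - 40*o - 34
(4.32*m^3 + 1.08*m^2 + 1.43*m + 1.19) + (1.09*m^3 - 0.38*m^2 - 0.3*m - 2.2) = 5.41*m^3 + 0.7*m^2 + 1.13*m - 1.01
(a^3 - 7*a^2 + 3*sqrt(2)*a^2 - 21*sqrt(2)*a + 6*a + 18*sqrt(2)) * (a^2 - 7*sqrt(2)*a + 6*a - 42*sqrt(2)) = a^5 - 4*sqrt(2)*a^4 - a^4 - 78*a^3 + 4*sqrt(2)*a^3 + 78*a^2 + 144*sqrt(2)*a^2 - 144*sqrt(2)*a + 1512*a - 1512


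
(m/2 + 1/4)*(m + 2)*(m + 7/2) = m^3/2 + 3*m^2 + 39*m/8 + 7/4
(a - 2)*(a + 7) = a^2 + 5*a - 14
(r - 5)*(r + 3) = r^2 - 2*r - 15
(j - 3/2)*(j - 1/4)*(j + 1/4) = j^3 - 3*j^2/2 - j/16 + 3/32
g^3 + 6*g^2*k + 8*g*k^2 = g*(g + 2*k)*(g + 4*k)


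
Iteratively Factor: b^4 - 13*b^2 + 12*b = (b + 4)*(b^3 - 4*b^2 + 3*b) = (b - 1)*(b + 4)*(b^2 - 3*b) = (b - 3)*(b - 1)*(b + 4)*(b)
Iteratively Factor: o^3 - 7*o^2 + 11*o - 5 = (o - 1)*(o^2 - 6*o + 5) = (o - 1)^2*(o - 5)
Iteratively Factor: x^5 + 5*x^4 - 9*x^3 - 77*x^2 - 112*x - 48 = (x + 1)*(x^4 + 4*x^3 - 13*x^2 - 64*x - 48) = (x + 1)^2*(x^3 + 3*x^2 - 16*x - 48) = (x + 1)^2*(x + 4)*(x^2 - x - 12) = (x + 1)^2*(x + 3)*(x + 4)*(x - 4)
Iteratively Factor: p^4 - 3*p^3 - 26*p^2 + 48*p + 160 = (p - 4)*(p^3 + p^2 - 22*p - 40) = (p - 4)*(p + 4)*(p^2 - 3*p - 10) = (p - 4)*(p + 2)*(p + 4)*(p - 5)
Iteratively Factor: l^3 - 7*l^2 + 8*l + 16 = (l - 4)*(l^2 - 3*l - 4) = (l - 4)^2*(l + 1)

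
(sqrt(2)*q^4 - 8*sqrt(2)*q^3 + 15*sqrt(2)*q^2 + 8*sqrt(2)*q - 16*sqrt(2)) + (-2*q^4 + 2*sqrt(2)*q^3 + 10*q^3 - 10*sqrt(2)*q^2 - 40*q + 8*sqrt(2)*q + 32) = -2*q^4 + sqrt(2)*q^4 - 6*sqrt(2)*q^3 + 10*q^3 + 5*sqrt(2)*q^2 - 40*q + 16*sqrt(2)*q - 16*sqrt(2) + 32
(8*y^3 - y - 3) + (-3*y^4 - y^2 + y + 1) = -3*y^4 + 8*y^3 - y^2 - 2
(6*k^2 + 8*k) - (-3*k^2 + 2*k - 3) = 9*k^2 + 6*k + 3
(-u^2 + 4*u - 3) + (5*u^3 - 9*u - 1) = 5*u^3 - u^2 - 5*u - 4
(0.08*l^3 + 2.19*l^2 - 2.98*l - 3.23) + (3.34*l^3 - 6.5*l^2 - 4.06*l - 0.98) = 3.42*l^3 - 4.31*l^2 - 7.04*l - 4.21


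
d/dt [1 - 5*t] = -5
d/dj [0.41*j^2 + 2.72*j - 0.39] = 0.82*j + 2.72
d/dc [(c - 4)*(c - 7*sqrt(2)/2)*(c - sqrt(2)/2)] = 3*c^2 - 8*sqrt(2)*c - 8*c + 7/2 + 16*sqrt(2)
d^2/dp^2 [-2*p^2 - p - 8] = -4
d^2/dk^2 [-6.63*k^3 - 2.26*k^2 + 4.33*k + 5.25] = -39.78*k - 4.52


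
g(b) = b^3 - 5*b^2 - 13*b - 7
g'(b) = 3*b^2 - 10*b - 13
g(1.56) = -35.65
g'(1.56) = -21.30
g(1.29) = -29.94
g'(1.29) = -20.91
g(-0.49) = -1.95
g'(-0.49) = -7.38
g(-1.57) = -2.78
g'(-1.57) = 10.09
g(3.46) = -70.42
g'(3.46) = -11.69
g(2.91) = -62.53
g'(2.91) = -16.70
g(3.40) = -69.70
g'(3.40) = -12.32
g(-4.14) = -109.84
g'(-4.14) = 79.82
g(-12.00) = -2299.00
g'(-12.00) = 539.00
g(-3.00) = -40.00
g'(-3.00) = 44.00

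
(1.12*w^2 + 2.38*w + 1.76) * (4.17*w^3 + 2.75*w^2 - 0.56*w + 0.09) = 4.6704*w^5 + 13.0046*w^4 + 13.257*w^3 + 3.608*w^2 - 0.7714*w + 0.1584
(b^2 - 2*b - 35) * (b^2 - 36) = b^4 - 2*b^3 - 71*b^2 + 72*b + 1260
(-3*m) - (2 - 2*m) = -m - 2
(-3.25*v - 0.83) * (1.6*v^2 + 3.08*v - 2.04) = -5.2*v^3 - 11.338*v^2 + 4.0736*v + 1.6932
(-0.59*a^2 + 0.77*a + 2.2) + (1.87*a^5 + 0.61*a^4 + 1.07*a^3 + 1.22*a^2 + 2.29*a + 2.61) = 1.87*a^5 + 0.61*a^4 + 1.07*a^3 + 0.63*a^2 + 3.06*a + 4.81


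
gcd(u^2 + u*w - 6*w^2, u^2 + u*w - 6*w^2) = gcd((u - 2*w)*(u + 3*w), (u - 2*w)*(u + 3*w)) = u^2 + u*w - 6*w^2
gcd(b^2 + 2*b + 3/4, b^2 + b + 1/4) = b + 1/2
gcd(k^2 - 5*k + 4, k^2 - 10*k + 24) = k - 4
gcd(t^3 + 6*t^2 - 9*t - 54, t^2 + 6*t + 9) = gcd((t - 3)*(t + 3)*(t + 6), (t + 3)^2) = t + 3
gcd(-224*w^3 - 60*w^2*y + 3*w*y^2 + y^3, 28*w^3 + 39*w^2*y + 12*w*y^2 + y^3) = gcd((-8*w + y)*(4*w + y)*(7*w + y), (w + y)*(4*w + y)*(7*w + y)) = 28*w^2 + 11*w*y + y^2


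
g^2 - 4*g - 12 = (g - 6)*(g + 2)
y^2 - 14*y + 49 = (y - 7)^2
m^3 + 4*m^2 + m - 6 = (m - 1)*(m + 2)*(m + 3)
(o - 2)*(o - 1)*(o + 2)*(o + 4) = o^4 + 3*o^3 - 8*o^2 - 12*o + 16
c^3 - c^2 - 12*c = c*(c - 4)*(c + 3)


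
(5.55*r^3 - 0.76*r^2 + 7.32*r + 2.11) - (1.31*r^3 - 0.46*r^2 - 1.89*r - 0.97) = 4.24*r^3 - 0.3*r^2 + 9.21*r + 3.08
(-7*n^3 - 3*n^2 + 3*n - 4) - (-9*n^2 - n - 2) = -7*n^3 + 6*n^2 + 4*n - 2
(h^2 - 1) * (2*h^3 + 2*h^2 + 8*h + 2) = 2*h^5 + 2*h^4 + 6*h^3 - 8*h - 2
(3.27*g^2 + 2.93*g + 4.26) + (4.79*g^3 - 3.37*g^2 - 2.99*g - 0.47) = 4.79*g^3 - 0.1*g^2 - 0.0600000000000001*g + 3.79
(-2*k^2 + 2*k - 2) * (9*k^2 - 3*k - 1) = -18*k^4 + 24*k^3 - 22*k^2 + 4*k + 2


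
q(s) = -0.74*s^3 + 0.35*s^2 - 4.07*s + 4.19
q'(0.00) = -4.07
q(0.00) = 4.19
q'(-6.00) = -88.19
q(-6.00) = 201.05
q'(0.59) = -4.43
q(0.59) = 1.76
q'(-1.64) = -11.19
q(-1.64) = 15.07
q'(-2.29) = -17.31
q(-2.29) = 24.23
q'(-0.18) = -4.27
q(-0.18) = 4.94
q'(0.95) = -5.41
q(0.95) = 0.00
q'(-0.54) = -5.10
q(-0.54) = 6.61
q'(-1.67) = -11.43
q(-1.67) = 15.41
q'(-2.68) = -21.89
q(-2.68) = 31.86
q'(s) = -2.22*s^2 + 0.7*s - 4.07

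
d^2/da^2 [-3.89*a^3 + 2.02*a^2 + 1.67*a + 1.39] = 4.04 - 23.34*a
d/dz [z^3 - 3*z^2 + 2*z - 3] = 3*z^2 - 6*z + 2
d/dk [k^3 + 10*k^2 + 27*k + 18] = 3*k^2 + 20*k + 27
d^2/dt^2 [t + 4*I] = 0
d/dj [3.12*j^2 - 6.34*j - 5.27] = 6.24*j - 6.34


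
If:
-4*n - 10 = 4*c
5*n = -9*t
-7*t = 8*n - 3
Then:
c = -239/74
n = 27/37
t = -15/37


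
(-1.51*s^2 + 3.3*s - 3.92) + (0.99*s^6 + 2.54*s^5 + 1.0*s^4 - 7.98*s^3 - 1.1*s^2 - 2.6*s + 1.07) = 0.99*s^6 + 2.54*s^5 + 1.0*s^4 - 7.98*s^3 - 2.61*s^2 + 0.7*s - 2.85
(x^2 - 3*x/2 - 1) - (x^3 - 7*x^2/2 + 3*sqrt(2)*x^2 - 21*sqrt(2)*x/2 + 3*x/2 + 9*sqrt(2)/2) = -x^3 - 3*sqrt(2)*x^2 + 9*x^2/2 - 3*x + 21*sqrt(2)*x/2 - 9*sqrt(2)/2 - 1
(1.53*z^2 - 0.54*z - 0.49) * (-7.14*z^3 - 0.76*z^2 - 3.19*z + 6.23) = -10.9242*z^5 + 2.6928*z^4 - 0.9717*z^3 + 11.6269*z^2 - 1.8011*z - 3.0527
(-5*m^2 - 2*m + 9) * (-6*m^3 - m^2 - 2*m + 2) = 30*m^5 + 17*m^4 - 42*m^3 - 15*m^2 - 22*m + 18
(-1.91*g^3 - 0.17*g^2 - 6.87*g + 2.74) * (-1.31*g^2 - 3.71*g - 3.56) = 2.5021*g^5 + 7.3088*g^4 + 16.43*g^3 + 22.5035*g^2 + 14.2918*g - 9.7544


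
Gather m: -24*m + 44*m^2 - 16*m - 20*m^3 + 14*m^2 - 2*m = -20*m^3 + 58*m^2 - 42*m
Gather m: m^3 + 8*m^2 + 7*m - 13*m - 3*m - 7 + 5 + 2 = m^3 + 8*m^2 - 9*m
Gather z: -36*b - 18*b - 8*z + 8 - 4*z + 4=-54*b - 12*z + 12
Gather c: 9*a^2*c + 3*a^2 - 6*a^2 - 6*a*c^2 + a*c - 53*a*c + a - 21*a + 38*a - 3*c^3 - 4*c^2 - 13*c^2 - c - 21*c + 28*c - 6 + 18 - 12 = -3*a^2 + 18*a - 3*c^3 + c^2*(-6*a - 17) + c*(9*a^2 - 52*a + 6)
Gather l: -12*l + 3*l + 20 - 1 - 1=18 - 9*l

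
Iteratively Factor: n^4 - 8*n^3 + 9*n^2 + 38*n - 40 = (n - 4)*(n^3 - 4*n^2 - 7*n + 10) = (n - 4)*(n - 1)*(n^2 - 3*n - 10) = (n - 5)*(n - 4)*(n - 1)*(n + 2)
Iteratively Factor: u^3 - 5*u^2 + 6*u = (u)*(u^2 - 5*u + 6) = u*(u - 3)*(u - 2)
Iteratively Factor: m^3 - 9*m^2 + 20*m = (m - 4)*(m^2 - 5*m) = (m - 5)*(m - 4)*(m)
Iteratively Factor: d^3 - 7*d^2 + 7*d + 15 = (d - 5)*(d^2 - 2*d - 3) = (d - 5)*(d + 1)*(d - 3)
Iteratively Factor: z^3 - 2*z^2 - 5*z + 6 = (z - 1)*(z^2 - z - 6) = (z - 1)*(z + 2)*(z - 3)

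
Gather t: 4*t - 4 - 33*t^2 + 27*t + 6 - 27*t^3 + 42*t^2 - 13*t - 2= -27*t^3 + 9*t^2 + 18*t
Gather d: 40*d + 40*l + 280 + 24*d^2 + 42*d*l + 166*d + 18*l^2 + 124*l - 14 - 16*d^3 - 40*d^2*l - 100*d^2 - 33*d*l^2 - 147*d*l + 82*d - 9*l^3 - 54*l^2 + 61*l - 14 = -16*d^3 + d^2*(-40*l - 76) + d*(-33*l^2 - 105*l + 288) - 9*l^3 - 36*l^2 + 225*l + 252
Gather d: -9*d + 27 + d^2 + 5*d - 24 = d^2 - 4*d + 3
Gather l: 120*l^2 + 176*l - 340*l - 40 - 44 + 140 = 120*l^2 - 164*l + 56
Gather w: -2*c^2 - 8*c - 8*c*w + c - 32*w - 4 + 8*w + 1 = -2*c^2 - 7*c + w*(-8*c - 24) - 3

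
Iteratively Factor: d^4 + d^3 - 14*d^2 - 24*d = (d + 2)*(d^3 - d^2 - 12*d) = (d + 2)*(d + 3)*(d^2 - 4*d) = (d - 4)*(d + 2)*(d + 3)*(d)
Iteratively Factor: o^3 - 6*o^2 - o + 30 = (o + 2)*(o^2 - 8*o + 15) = (o - 3)*(o + 2)*(o - 5)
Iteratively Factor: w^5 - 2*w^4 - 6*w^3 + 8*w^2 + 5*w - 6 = (w + 1)*(w^4 - 3*w^3 - 3*w^2 + 11*w - 6) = (w - 1)*(w + 1)*(w^3 - 2*w^2 - 5*w + 6) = (w - 1)^2*(w + 1)*(w^2 - w - 6) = (w - 1)^2*(w + 1)*(w + 2)*(w - 3)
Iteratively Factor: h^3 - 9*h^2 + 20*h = (h - 5)*(h^2 - 4*h) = (h - 5)*(h - 4)*(h)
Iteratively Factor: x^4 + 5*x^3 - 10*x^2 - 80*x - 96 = (x + 4)*(x^3 + x^2 - 14*x - 24) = (x + 2)*(x + 4)*(x^2 - x - 12) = (x + 2)*(x + 3)*(x + 4)*(x - 4)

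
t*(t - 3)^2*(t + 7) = t^4 + t^3 - 33*t^2 + 63*t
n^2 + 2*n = n*(n + 2)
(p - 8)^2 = p^2 - 16*p + 64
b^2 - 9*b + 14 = (b - 7)*(b - 2)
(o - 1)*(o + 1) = o^2 - 1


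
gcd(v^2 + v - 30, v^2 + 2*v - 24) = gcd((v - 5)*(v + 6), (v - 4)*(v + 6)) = v + 6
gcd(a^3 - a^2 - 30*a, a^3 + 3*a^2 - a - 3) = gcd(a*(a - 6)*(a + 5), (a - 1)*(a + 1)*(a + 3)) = 1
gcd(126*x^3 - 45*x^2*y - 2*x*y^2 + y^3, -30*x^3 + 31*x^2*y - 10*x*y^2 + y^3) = 3*x - y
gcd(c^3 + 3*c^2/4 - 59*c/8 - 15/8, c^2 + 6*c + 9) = c + 3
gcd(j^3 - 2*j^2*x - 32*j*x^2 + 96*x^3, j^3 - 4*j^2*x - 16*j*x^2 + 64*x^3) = j^2 - 8*j*x + 16*x^2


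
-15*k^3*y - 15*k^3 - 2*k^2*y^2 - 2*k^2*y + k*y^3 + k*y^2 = (-5*k + y)*(3*k + y)*(k*y + k)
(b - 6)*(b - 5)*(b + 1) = b^3 - 10*b^2 + 19*b + 30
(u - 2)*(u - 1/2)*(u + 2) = u^3 - u^2/2 - 4*u + 2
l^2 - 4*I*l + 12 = (l - 6*I)*(l + 2*I)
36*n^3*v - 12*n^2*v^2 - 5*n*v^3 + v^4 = v*(-6*n + v)*(-2*n + v)*(3*n + v)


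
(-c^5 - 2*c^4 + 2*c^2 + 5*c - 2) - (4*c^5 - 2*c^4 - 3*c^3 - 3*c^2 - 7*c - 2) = -5*c^5 + 3*c^3 + 5*c^2 + 12*c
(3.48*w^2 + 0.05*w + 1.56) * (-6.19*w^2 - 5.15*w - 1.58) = -21.5412*w^4 - 18.2315*w^3 - 15.4123*w^2 - 8.113*w - 2.4648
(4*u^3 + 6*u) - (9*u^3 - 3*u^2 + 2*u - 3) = -5*u^3 + 3*u^2 + 4*u + 3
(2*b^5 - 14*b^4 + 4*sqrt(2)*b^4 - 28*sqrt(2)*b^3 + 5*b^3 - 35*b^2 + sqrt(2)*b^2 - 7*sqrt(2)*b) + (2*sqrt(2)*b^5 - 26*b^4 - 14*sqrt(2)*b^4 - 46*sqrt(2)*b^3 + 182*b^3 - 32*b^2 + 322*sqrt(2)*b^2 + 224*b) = 2*b^5 + 2*sqrt(2)*b^5 - 40*b^4 - 10*sqrt(2)*b^4 - 74*sqrt(2)*b^3 + 187*b^3 - 67*b^2 + 323*sqrt(2)*b^2 - 7*sqrt(2)*b + 224*b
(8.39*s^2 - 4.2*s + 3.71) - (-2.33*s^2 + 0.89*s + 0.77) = 10.72*s^2 - 5.09*s + 2.94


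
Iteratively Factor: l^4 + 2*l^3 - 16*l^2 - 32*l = (l)*(l^3 + 2*l^2 - 16*l - 32) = l*(l + 4)*(l^2 - 2*l - 8) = l*(l + 2)*(l + 4)*(l - 4)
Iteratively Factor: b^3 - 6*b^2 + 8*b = (b - 2)*(b^2 - 4*b) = (b - 4)*(b - 2)*(b)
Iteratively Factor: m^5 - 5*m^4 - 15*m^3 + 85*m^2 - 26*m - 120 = (m + 1)*(m^4 - 6*m^3 - 9*m^2 + 94*m - 120) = (m - 2)*(m + 1)*(m^3 - 4*m^2 - 17*m + 60) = (m - 2)*(m + 1)*(m + 4)*(m^2 - 8*m + 15) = (m - 5)*(m - 2)*(m + 1)*(m + 4)*(m - 3)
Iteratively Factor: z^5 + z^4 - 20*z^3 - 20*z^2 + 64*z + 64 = (z - 4)*(z^4 + 5*z^3 - 20*z - 16) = (z - 4)*(z + 1)*(z^3 + 4*z^2 - 4*z - 16) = (z - 4)*(z - 2)*(z + 1)*(z^2 + 6*z + 8) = (z - 4)*(z - 2)*(z + 1)*(z + 4)*(z + 2)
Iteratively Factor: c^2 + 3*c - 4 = (c + 4)*(c - 1)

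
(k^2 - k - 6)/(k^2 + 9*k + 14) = (k - 3)/(k + 7)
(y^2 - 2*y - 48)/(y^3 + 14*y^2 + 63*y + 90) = (y - 8)/(y^2 + 8*y + 15)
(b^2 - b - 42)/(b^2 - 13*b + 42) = (b + 6)/(b - 6)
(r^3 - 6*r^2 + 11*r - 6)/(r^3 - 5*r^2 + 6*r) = (r - 1)/r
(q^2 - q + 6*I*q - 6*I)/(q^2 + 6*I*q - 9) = (q^2 - q + 6*I*q - 6*I)/(q^2 + 6*I*q - 9)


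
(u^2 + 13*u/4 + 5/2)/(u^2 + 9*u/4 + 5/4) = (u + 2)/(u + 1)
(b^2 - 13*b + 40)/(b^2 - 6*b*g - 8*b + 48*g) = (b - 5)/(b - 6*g)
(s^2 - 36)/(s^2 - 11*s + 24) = (s^2 - 36)/(s^2 - 11*s + 24)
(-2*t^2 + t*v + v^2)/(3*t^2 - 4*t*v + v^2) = (-2*t - v)/(3*t - v)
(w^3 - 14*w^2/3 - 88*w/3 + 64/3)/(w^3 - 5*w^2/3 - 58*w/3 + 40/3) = (w - 8)/(w - 5)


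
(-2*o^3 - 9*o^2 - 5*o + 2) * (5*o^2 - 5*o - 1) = -10*o^5 - 35*o^4 + 22*o^3 + 44*o^2 - 5*o - 2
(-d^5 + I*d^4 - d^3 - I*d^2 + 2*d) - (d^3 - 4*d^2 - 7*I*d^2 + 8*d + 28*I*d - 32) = -d^5 + I*d^4 - 2*d^3 + 4*d^2 + 6*I*d^2 - 6*d - 28*I*d + 32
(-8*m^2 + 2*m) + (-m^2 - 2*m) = -9*m^2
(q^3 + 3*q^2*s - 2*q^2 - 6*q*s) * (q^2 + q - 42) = q^5 + 3*q^4*s - q^4 - 3*q^3*s - 44*q^3 - 132*q^2*s + 84*q^2 + 252*q*s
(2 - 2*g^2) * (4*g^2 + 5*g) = -8*g^4 - 10*g^3 + 8*g^2 + 10*g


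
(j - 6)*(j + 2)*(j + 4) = j^3 - 28*j - 48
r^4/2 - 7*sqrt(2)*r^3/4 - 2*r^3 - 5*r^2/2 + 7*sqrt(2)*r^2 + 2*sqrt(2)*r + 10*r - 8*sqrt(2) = (r/2 + sqrt(2)/2)*(r - 4)*(r - 4*sqrt(2))*(r - sqrt(2)/2)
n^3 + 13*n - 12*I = (n - 3*I)*(n - I)*(n + 4*I)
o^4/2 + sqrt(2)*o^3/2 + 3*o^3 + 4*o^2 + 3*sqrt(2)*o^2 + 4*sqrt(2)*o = o*(o/2 + 1)*(o + 4)*(o + sqrt(2))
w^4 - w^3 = w^3*(w - 1)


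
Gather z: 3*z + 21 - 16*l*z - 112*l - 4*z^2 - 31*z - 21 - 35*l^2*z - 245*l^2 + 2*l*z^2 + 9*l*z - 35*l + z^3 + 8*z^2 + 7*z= -245*l^2 - 147*l + z^3 + z^2*(2*l + 4) + z*(-35*l^2 - 7*l - 21)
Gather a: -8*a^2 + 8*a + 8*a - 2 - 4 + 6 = -8*a^2 + 16*a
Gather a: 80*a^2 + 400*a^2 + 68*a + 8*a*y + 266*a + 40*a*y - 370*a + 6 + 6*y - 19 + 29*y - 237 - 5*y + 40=480*a^2 + a*(48*y - 36) + 30*y - 210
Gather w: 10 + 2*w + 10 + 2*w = 4*w + 20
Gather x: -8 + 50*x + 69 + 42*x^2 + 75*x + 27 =42*x^2 + 125*x + 88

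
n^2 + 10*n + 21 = (n + 3)*(n + 7)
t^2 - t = t*(t - 1)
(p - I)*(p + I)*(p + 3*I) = p^3 + 3*I*p^2 + p + 3*I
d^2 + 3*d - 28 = (d - 4)*(d + 7)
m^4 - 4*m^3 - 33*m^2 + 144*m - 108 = (m - 6)*(m - 3)*(m - 1)*(m + 6)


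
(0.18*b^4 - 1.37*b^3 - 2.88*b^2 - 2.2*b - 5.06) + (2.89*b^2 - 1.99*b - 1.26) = 0.18*b^4 - 1.37*b^3 + 0.0100000000000002*b^2 - 4.19*b - 6.32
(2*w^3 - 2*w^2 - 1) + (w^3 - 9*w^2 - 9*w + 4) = 3*w^3 - 11*w^2 - 9*w + 3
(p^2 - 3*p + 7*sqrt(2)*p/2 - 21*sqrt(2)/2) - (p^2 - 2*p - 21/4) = -p + 7*sqrt(2)*p/2 - 21*sqrt(2)/2 + 21/4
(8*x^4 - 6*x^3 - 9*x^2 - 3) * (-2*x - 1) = -16*x^5 + 4*x^4 + 24*x^3 + 9*x^2 + 6*x + 3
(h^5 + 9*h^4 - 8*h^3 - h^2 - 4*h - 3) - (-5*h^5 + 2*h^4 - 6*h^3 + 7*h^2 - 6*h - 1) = 6*h^5 + 7*h^4 - 2*h^3 - 8*h^2 + 2*h - 2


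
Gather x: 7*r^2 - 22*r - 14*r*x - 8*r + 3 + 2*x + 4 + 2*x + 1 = 7*r^2 - 30*r + x*(4 - 14*r) + 8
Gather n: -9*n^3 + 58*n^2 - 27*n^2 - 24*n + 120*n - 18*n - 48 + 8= -9*n^3 + 31*n^2 + 78*n - 40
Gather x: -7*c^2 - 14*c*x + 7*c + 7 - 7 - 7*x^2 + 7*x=-7*c^2 + 7*c - 7*x^2 + x*(7 - 14*c)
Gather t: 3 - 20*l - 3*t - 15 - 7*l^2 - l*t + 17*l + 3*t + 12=-7*l^2 - l*t - 3*l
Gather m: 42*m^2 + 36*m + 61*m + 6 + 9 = 42*m^2 + 97*m + 15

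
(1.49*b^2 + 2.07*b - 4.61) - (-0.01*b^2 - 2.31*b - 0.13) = 1.5*b^2 + 4.38*b - 4.48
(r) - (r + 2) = -2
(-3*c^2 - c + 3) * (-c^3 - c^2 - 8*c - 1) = 3*c^5 + 4*c^4 + 22*c^3 + 8*c^2 - 23*c - 3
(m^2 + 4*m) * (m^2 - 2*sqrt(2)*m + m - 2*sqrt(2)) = m^4 - 2*sqrt(2)*m^3 + 5*m^3 - 10*sqrt(2)*m^2 + 4*m^2 - 8*sqrt(2)*m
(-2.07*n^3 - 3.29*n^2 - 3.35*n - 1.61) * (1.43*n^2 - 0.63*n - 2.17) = -2.9601*n^5 - 3.4006*n^4 + 1.7741*n^3 + 6.9475*n^2 + 8.2838*n + 3.4937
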